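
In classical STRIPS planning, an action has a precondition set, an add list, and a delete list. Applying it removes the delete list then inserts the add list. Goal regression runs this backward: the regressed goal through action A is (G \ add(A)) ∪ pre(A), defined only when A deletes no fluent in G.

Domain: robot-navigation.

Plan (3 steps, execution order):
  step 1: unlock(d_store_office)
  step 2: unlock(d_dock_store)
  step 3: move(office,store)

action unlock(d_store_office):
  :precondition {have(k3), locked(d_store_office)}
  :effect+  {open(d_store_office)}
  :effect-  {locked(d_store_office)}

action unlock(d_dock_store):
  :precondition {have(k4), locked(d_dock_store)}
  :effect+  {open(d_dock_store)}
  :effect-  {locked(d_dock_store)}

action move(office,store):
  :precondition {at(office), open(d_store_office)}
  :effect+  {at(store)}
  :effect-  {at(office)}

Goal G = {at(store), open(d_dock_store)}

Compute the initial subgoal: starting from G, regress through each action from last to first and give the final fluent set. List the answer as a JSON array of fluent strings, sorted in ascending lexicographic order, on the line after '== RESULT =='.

Regress step by step:
  through step 3 (move(office,store)): drop {at(store)}, keep {open(d_dock_store)}, require {at(office), open(d_store_office)}
    → {at(office), open(d_dock_store), open(d_store_office)}
  through step 2 (unlock(d_dock_store)): drop {open(d_dock_store)}, keep {at(office), open(d_store_office)}, require {have(k4), locked(d_dock_store)}
    → {at(office), have(k4), locked(d_dock_store), open(d_store_office)}
  through step 1 (unlock(d_store_office)): drop {open(d_store_office)}, keep {at(office), have(k4), locked(d_dock_store)}, require {have(k3), locked(d_store_office)}
    → {at(office), have(k3), have(k4), locked(d_dock_store), locked(d_store_office)}

== RESULT ==
["at(office)", "have(k3)", "have(k4)", "locked(d_dock_store)", "locked(d_store_office)"]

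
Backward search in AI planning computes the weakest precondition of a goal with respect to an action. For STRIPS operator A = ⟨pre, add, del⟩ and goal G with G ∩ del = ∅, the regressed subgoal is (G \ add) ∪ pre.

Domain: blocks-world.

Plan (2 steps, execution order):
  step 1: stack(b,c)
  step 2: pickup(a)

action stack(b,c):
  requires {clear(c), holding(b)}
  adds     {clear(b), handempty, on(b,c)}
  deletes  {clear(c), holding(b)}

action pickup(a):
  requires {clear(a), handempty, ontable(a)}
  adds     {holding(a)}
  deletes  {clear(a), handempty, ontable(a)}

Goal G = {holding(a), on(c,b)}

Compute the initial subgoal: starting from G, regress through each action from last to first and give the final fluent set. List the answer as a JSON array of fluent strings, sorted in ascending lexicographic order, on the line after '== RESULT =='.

Work backward from the goal:
  through step 2 (pickup(a)): drop {holding(a)}, keep {on(c,b)}, require {clear(a), handempty, ontable(a)}
    → {clear(a), handempty, on(c,b), ontable(a)}
  through step 1 (stack(b,c)): drop {handempty}, keep {clear(a), on(c,b), ontable(a)}, require {clear(c), holding(b)}
    → {clear(a), clear(c), holding(b), on(c,b), ontable(a)}

== RESULT ==
["clear(a)", "clear(c)", "holding(b)", "on(c,b)", "ontable(a)"]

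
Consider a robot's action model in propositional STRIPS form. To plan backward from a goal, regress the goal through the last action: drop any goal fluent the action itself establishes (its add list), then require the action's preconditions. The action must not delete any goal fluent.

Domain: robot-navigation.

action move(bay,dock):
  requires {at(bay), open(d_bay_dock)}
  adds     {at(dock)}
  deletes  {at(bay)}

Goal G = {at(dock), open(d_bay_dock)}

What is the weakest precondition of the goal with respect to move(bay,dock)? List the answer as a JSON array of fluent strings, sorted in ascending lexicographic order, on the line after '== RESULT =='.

Regress:
  G ∩ del = {}  (empty — regression defined)
  G \ add = {at(dock), open(d_bay_dock)} \ {at(dock)} = {open(d_bay_dock)}
  ∪ pre   = {open(d_bay_dock)} ∪ {at(bay), open(d_bay_dock)}
          = {at(bay), open(d_bay_dock)}

== RESULT ==
["at(bay)", "open(d_bay_dock)"]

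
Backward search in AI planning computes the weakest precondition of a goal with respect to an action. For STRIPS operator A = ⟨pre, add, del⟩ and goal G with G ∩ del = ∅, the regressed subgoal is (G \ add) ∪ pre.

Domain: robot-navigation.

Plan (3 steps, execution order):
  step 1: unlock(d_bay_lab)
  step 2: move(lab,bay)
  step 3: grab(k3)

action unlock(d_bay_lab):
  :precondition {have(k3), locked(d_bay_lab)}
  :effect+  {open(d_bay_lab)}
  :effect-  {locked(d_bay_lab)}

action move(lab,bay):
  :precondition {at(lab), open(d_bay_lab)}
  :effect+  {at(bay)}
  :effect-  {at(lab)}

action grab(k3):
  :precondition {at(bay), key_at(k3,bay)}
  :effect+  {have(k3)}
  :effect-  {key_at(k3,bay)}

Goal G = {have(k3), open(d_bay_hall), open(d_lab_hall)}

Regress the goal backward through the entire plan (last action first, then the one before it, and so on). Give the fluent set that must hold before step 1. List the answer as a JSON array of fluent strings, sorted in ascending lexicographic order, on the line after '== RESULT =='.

Work backward from the goal:
  through step 3 (grab(k3)): drop {have(k3)}, keep {open(d_bay_hall), open(d_lab_hall)}, require {at(bay), key_at(k3,bay)}
    → {at(bay), key_at(k3,bay), open(d_bay_hall), open(d_lab_hall)}
  through step 2 (move(lab,bay)): drop {at(bay)}, keep {key_at(k3,bay), open(d_bay_hall), open(d_lab_hall)}, require {at(lab), open(d_bay_lab)}
    → {at(lab), key_at(k3,bay), open(d_bay_hall), open(d_bay_lab), open(d_lab_hall)}
  through step 1 (unlock(d_bay_lab)): drop {open(d_bay_lab)}, keep {at(lab), key_at(k3,bay), open(d_bay_hall), open(d_lab_hall)}, require {have(k3), locked(d_bay_lab)}
    → {at(lab), have(k3), key_at(k3,bay), locked(d_bay_lab), open(d_bay_hall), open(d_lab_hall)}

== RESULT ==
["at(lab)", "have(k3)", "key_at(k3,bay)", "locked(d_bay_lab)", "open(d_bay_hall)", "open(d_lab_hall)"]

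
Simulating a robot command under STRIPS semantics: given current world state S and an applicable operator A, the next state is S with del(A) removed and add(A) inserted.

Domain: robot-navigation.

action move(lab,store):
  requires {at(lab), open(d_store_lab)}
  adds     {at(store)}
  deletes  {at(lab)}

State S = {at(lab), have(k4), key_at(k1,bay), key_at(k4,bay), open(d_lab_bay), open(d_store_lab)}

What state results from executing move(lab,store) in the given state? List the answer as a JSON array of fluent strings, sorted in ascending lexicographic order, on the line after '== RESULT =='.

Compute (S \ del) ∪ add:
  pre ⊆ S: {at(lab), open(d_store_lab)} ⊆ S  — applicable
  S \ del = {have(k4), key_at(k1,bay), key_at(k4,bay), open(d_lab_bay), open(d_store_lab)}
  ∪ add   = {at(store), have(k4), key_at(k1,bay), key_at(k4,bay), open(d_lab_bay), open(d_store_lab)}

== RESULT ==
["at(store)", "have(k4)", "key_at(k1,bay)", "key_at(k4,bay)", "open(d_lab_bay)", "open(d_store_lab)"]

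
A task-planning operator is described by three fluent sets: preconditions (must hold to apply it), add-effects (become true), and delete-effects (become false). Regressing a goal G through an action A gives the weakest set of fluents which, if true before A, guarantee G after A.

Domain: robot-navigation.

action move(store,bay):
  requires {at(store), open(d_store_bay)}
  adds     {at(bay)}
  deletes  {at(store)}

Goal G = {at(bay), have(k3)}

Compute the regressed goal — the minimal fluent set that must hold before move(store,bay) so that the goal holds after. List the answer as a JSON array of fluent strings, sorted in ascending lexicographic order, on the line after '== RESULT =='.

Regress:
  G ∩ del = {}  (empty — regression defined)
  G \ add = {at(bay), have(k3)} \ {at(bay)} = {have(k3)}
  ∪ pre   = {have(k3)} ∪ {at(store), open(d_store_bay)}
          = {at(store), have(k3), open(d_store_bay)}

== RESULT ==
["at(store)", "have(k3)", "open(d_store_bay)"]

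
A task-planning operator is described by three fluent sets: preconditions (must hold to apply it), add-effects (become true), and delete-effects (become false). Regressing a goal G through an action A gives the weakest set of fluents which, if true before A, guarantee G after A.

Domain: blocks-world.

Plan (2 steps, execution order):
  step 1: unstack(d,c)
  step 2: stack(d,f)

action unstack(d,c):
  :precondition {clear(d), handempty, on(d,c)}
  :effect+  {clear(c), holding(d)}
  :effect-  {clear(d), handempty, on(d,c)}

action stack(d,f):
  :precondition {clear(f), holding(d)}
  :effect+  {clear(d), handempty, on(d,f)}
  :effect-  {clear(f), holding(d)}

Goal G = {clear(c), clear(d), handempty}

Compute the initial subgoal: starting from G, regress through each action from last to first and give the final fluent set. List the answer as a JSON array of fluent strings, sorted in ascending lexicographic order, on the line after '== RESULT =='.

Regress step by step:
  through step 2 (stack(d,f)): drop {clear(d), handempty}, keep {clear(c)}, require {clear(f), holding(d)}
    → {clear(c), clear(f), holding(d)}
  through step 1 (unstack(d,c)): drop {clear(c), holding(d)}, keep {clear(f)}, require {clear(d), handempty, on(d,c)}
    → {clear(d), clear(f), handempty, on(d,c)}

== RESULT ==
["clear(d)", "clear(f)", "handempty", "on(d,c)"]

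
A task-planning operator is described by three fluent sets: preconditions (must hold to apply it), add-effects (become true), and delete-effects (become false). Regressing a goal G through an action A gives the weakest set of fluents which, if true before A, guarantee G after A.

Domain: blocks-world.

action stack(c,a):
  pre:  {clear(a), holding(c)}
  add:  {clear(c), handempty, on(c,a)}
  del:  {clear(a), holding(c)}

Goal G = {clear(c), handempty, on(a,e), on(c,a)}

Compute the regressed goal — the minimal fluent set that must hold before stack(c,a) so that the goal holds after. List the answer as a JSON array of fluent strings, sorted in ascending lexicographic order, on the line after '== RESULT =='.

Compute (G \ add) ∪ pre:
  G ∩ del = {}  (empty — regression defined)
  G \ add = {clear(c), handempty, on(a,e), on(c,a)} \ {clear(c), handempty, on(c,a)} = {on(a,e)}
  ∪ pre   = {on(a,e)} ∪ {clear(a), holding(c)}
          = {clear(a), holding(c), on(a,e)}

== RESULT ==
["clear(a)", "holding(c)", "on(a,e)"]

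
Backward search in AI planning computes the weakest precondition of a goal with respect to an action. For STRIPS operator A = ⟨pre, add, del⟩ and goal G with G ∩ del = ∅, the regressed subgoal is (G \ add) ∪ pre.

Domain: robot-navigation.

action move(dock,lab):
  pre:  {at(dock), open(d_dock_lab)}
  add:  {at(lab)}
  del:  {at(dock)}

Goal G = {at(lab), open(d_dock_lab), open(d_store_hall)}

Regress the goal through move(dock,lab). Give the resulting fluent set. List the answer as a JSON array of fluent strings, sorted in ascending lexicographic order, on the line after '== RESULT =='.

Regress:
  G ∩ del = {}  (empty — regression defined)
  G \ add = {at(lab), open(d_dock_lab), open(d_store_hall)} \ {at(lab)} = {open(d_dock_lab), open(d_store_hall)}
  ∪ pre   = {open(d_dock_lab), open(d_store_hall)} ∪ {at(dock), open(d_dock_lab)}
          = {at(dock), open(d_dock_lab), open(d_store_hall)}

== RESULT ==
["at(dock)", "open(d_dock_lab)", "open(d_store_hall)"]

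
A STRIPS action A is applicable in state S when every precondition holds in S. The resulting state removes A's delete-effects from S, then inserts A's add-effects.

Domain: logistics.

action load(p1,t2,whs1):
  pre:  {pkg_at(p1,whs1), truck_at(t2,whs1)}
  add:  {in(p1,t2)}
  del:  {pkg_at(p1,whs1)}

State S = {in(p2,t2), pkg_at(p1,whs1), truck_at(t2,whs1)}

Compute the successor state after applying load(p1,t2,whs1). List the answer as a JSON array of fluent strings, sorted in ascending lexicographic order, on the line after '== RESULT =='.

Progress:
  pre ⊆ S: {pkg_at(p1,whs1), truck_at(t2,whs1)} ⊆ S  — applicable
  S \ del = {in(p2,t2), truck_at(t2,whs1)}
  ∪ add   = {in(p1,t2), in(p2,t2), truck_at(t2,whs1)}

== RESULT ==
["in(p1,t2)", "in(p2,t2)", "truck_at(t2,whs1)"]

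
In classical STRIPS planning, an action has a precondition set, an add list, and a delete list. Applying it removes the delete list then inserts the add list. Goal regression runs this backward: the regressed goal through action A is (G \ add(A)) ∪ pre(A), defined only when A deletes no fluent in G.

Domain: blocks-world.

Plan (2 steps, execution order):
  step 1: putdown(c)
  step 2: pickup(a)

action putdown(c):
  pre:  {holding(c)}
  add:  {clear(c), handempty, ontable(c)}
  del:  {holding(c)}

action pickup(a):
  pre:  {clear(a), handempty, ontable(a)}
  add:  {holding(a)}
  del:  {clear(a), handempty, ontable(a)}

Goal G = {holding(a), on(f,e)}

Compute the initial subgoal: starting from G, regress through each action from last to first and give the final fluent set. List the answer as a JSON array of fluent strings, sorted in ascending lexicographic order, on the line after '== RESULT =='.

Work backward from the goal:
  through step 2 (pickup(a)): drop {holding(a)}, keep {on(f,e)}, require {clear(a), handempty, ontable(a)}
    → {clear(a), handempty, on(f,e), ontable(a)}
  through step 1 (putdown(c)): drop {handempty}, keep {clear(a), on(f,e), ontable(a)}, require {holding(c)}
    → {clear(a), holding(c), on(f,e), ontable(a)}

== RESULT ==
["clear(a)", "holding(c)", "on(f,e)", "ontable(a)"]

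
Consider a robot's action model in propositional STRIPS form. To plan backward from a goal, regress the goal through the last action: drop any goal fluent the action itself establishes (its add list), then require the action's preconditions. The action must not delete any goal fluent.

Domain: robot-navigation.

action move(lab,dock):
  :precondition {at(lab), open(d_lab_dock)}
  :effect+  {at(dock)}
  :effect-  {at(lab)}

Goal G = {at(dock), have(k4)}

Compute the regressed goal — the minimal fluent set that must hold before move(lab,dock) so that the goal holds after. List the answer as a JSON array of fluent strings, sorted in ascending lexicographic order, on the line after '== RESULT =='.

Regress:
  G ∩ del = {}  (empty — regression defined)
  G \ add = {at(dock), have(k4)} \ {at(dock)} = {have(k4)}
  ∪ pre   = {have(k4)} ∪ {at(lab), open(d_lab_dock)}
          = {at(lab), have(k4), open(d_lab_dock)}

== RESULT ==
["at(lab)", "have(k4)", "open(d_lab_dock)"]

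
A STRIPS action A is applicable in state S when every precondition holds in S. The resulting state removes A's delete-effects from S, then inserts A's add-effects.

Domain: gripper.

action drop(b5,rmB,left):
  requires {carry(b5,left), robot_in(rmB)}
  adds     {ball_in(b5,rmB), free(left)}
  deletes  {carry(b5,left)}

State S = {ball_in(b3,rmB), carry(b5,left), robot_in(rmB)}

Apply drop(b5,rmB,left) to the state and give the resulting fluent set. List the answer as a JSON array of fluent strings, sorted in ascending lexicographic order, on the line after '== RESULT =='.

Compute (S \ del) ∪ add:
  pre ⊆ S: {carry(b5,left), robot_in(rmB)} ⊆ S  — applicable
  S \ del = {ball_in(b3,rmB), robot_in(rmB)}
  ∪ add   = {ball_in(b3,rmB), ball_in(b5,rmB), free(left), robot_in(rmB)}

== RESULT ==
["ball_in(b3,rmB)", "ball_in(b5,rmB)", "free(left)", "robot_in(rmB)"]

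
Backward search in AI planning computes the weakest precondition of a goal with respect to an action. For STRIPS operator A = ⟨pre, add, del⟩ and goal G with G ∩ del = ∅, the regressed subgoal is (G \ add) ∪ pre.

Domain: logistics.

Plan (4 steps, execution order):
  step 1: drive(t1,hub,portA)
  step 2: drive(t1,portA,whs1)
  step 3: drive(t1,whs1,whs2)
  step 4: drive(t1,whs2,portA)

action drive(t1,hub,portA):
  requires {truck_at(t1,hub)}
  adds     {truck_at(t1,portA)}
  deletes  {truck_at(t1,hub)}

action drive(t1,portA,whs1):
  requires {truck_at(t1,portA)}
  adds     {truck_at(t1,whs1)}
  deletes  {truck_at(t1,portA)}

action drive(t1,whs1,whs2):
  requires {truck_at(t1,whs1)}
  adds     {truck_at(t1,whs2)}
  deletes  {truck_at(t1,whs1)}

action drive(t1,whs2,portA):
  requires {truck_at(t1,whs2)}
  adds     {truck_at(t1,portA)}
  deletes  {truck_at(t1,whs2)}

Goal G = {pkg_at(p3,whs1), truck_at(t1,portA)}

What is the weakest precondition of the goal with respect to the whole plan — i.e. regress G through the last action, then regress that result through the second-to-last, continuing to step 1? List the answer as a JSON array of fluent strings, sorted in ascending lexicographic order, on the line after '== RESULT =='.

Work backward from the goal:
  through step 4 (drive(t1,whs2,portA)): drop {truck_at(t1,portA)}, keep {pkg_at(p3,whs1)}, require {truck_at(t1,whs2)}
    → {pkg_at(p3,whs1), truck_at(t1,whs2)}
  through step 3 (drive(t1,whs1,whs2)): drop {truck_at(t1,whs2)}, keep {pkg_at(p3,whs1)}, require {truck_at(t1,whs1)}
    → {pkg_at(p3,whs1), truck_at(t1,whs1)}
  through step 2 (drive(t1,portA,whs1)): drop {truck_at(t1,whs1)}, keep {pkg_at(p3,whs1)}, require {truck_at(t1,portA)}
    → {pkg_at(p3,whs1), truck_at(t1,portA)}
  through step 1 (drive(t1,hub,portA)): drop {truck_at(t1,portA)}, keep {pkg_at(p3,whs1)}, require {truck_at(t1,hub)}
    → {pkg_at(p3,whs1), truck_at(t1,hub)}

== RESULT ==
["pkg_at(p3,whs1)", "truck_at(t1,hub)"]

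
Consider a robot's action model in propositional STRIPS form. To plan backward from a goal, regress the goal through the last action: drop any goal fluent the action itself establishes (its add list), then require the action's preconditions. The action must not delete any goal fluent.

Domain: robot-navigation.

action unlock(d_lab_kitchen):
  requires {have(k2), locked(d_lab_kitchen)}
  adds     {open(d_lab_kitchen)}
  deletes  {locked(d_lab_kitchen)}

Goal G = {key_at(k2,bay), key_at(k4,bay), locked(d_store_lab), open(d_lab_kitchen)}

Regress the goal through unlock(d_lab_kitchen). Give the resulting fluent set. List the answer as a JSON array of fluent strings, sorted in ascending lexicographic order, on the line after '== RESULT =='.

Compute (G \ add) ∪ pre:
  G ∩ del = {}  (empty — regression defined)
  G \ add = {key_at(k2,bay), key_at(k4,bay), locked(d_store_lab), open(d_lab_kitchen)} \ {open(d_lab_kitchen)} = {key_at(k2,bay), key_at(k4,bay), locked(d_store_lab)}
  ∪ pre   = {key_at(k2,bay), key_at(k4,bay), locked(d_store_lab)} ∪ {have(k2), locked(d_lab_kitchen)}
          = {have(k2), key_at(k2,bay), key_at(k4,bay), locked(d_lab_kitchen), locked(d_store_lab)}

== RESULT ==
["have(k2)", "key_at(k2,bay)", "key_at(k4,bay)", "locked(d_lab_kitchen)", "locked(d_store_lab)"]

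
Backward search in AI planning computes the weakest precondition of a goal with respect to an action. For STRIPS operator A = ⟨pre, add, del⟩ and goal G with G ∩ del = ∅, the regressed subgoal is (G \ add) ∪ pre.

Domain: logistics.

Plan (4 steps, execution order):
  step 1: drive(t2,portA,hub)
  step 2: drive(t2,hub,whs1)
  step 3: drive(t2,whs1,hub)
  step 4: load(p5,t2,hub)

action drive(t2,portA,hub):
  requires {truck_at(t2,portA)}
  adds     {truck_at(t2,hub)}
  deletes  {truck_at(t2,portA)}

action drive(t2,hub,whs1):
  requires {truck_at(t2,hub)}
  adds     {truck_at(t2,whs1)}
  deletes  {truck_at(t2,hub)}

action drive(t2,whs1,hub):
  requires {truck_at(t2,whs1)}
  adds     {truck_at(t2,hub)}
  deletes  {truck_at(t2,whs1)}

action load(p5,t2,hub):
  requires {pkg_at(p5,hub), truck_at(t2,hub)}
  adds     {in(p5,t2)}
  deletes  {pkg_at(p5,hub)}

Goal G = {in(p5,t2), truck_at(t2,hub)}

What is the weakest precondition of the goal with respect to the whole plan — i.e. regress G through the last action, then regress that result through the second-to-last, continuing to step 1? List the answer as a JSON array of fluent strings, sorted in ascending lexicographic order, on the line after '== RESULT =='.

Regress step by step:
  through step 4 (load(p5,t2,hub)): drop {in(p5,t2)}, keep {truck_at(t2,hub)}, require {pkg_at(p5,hub), truck_at(t2,hub)}
    → {pkg_at(p5,hub), truck_at(t2,hub)}
  through step 3 (drive(t2,whs1,hub)): drop {truck_at(t2,hub)}, keep {pkg_at(p5,hub)}, require {truck_at(t2,whs1)}
    → {pkg_at(p5,hub), truck_at(t2,whs1)}
  through step 2 (drive(t2,hub,whs1)): drop {truck_at(t2,whs1)}, keep {pkg_at(p5,hub)}, require {truck_at(t2,hub)}
    → {pkg_at(p5,hub), truck_at(t2,hub)}
  through step 1 (drive(t2,portA,hub)): drop {truck_at(t2,hub)}, keep {pkg_at(p5,hub)}, require {truck_at(t2,portA)}
    → {pkg_at(p5,hub), truck_at(t2,portA)}

== RESULT ==
["pkg_at(p5,hub)", "truck_at(t2,portA)"]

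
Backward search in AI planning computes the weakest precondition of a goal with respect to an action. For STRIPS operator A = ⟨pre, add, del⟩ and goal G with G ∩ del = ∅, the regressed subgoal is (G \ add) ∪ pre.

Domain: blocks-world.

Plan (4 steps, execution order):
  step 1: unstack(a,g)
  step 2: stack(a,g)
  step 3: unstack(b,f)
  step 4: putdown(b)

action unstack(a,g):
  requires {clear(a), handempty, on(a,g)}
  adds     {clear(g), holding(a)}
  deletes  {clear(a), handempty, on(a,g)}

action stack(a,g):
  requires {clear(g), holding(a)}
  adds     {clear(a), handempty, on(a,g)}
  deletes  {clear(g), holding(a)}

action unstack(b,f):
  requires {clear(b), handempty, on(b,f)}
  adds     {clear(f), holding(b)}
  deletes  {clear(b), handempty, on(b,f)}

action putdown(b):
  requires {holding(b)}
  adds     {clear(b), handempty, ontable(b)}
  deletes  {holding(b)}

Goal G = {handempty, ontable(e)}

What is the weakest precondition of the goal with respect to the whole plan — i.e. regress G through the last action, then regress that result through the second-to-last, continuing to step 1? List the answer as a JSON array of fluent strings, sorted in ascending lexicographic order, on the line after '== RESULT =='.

Work backward from the goal:
  through step 4 (putdown(b)): drop {handempty}, keep {ontable(e)}, require {holding(b)}
    → {holding(b), ontable(e)}
  through step 3 (unstack(b,f)): drop {holding(b)}, keep {ontable(e)}, require {clear(b), handempty, on(b,f)}
    → {clear(b), handempty, on(b,f), ontable(e)}
  through step 2 (stack(a,g)): drop {handempty}, keep {clear(b), on(b,f), ontable(e)}, require {clear(g), holding(a)}
    → {clear(b), clear(g), holding(a), on(b,f), ontable(e)}
  through step 1 (unstack(a,g)): drop {clear(g), holding(a)}, keep {clear(b), on(b,f), ontable(e)}, require {clear(a), handempty, on(a,g)}
    → {clear(a), clear(b), handempty, on(a,g), on(b,f), ontable(e)}

== RESULT ==
["clear(a)", "clear(b)", "handempty", "on(a,g)", "on(b,f)", "ontable(e)"]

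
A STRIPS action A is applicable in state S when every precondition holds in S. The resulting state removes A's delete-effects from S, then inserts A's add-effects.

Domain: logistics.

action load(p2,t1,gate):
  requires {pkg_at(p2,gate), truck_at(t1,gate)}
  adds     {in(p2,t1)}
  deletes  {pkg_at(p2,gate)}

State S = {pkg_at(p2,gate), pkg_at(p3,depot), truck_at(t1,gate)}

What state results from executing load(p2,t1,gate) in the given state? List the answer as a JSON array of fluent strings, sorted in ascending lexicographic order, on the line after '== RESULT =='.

Compute (S \ del) ∪ add:
  pre ⊆ S: {pkg_at(p2,gate), truck_at(t1,gate)} ⊆ S  — applicable
  S \ del = {pkg_at(p3,depot), truck_at(t1,gate)}
  ∪ add   = {in(p2,t1), pkg_at(p3,depot), truck_at(t1,gate)}

== RESULT ==
["in(p2,t1)", "pkg_at(p3,depot)", "truck_at(t1,gate)"]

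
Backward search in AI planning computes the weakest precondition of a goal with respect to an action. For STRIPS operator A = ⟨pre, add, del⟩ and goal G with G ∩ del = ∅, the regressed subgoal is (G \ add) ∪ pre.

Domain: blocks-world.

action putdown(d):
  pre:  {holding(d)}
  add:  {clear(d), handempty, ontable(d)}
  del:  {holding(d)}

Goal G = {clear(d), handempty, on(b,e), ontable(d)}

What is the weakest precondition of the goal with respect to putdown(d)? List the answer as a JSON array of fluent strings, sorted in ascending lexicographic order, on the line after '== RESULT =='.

Regress:
  G ∩ del = {}  (empty — regression defined)
  G \ add = {clear(d), handempty, on(b,e), ontable(d)} \ {clear(d), handempty, ontable(d)} = {on(b,e)}
  ∪ pre   = {on(b,e)} ∪ {holding(d)}
          = {holding(d), on(b,e)}

== RESULT ==
["holding(d)", "on(b,e)"]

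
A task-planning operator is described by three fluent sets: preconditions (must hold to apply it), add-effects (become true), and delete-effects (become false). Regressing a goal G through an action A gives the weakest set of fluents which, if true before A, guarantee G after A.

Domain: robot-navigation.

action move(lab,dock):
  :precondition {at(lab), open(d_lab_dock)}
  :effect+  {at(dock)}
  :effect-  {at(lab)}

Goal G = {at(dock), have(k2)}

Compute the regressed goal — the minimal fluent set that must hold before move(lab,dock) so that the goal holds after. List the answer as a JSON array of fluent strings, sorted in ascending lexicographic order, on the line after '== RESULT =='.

Regress:
  G ∩ del = {}  (empty — regression defined)
  G \ add = {at(dock), have(k2)} \ {at(dock)} = {have(k2)}
  ∪ pre   = {have(k2)} ∪ {at(lab), open(d_lab_dock)}
          = {at(lab), have(k2), open(d_lab_dock)}

== RESULT ==
["at(lab)", "have(k2)", "open(d_lab_dock)"]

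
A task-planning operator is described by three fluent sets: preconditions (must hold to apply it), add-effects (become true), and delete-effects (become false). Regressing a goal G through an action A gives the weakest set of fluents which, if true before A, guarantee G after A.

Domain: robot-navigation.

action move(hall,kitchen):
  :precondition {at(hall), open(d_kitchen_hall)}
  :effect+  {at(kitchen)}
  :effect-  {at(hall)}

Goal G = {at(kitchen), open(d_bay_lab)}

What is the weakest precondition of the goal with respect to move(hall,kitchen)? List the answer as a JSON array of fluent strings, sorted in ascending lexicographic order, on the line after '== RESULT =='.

Regress:
  G ∩ del = {}  (empty — regression defined)
  G \ add = {at(kitchen), open(d_bay_lab)} \ {at(kitchen)} = {open(d_bay_lab)}
  ∪ pre   = {open(d_bay_lab)} ∪ {at(hall), open(d_kitchen_hall)}
          = {at(hall), open(d_bay_lab), open(d_kitchen_hall)}

== RESULT ==
["at(hall)", "open(d_bay_lab)", "open(d_kitchen_hall)"]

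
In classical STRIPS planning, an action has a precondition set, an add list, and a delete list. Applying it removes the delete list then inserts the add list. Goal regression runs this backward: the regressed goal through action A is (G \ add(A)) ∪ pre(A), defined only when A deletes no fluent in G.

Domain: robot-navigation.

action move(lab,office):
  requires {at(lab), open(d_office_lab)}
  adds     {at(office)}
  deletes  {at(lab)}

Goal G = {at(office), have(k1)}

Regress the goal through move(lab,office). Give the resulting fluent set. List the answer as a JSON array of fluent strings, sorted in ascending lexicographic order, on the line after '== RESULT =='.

Compute (G \ add) ∪ pre:
  G ∩ del = {}  (empty — regression defined)
  G \ add = {at(office), have(k1)} \ {at(office)} = {have(k1)}
  ∪ pre   = {have(k1)} ∪ {at(lab), open(d_office_lab)}
          = {at(lab), have(k1), open(d_office_lab)}

== RESULT ==
["at(lab)", "have(k1)", "open(d_office_lab)"]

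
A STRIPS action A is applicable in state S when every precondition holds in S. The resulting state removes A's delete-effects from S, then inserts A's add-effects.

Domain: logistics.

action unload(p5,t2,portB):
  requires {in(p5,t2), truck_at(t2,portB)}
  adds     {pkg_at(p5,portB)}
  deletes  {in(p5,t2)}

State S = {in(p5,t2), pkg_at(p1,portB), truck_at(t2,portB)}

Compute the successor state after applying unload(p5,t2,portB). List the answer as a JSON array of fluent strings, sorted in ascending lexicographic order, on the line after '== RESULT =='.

Compute (S \ del) ∪ add:
  pre ⊆ S: {in(p5,t2), truck_at(t2,portB)} ⊆ S  — applicable
  S \ del = {pkg_at(p1,portB), truck_at(t2,portB)}
  ∪ add   = {pkg_at(p1,portB), pkg_at(p5,portB), truck_at(t2,portB)}

== RESULT ==
["pkg_at(p1,portB)", "pkg_at(p5,portB)", "truck_at(t2,portB)"]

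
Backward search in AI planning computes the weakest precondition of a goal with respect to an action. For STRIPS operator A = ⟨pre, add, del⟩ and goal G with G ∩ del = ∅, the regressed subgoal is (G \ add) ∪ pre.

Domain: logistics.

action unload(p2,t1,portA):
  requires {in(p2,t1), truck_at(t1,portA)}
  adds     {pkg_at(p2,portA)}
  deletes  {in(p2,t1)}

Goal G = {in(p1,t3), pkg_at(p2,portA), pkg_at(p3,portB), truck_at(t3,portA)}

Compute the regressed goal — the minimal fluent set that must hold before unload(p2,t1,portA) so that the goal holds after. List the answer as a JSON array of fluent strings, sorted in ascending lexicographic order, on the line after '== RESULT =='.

Compute (G \ add) ∪ pre:
  G ∩ del = {}  (empty — regression defined)
  G \ add = {in(p1,t3), pkg_at(p2,portA), pkg_at(p3,portB), truck_at(t3,portA)} \ {pkg_at(p2,portA)} = {in(p1,t3), pkg_at(p3,portB), truck_at(t3,portA)}
  ∪ pre   = {in(p1,t3), pkg_at(p3,portB), truck_at(t3,portA)} ∪ {in(p2,t1), truck_at(t1,portA)}
          = {in(p1,t3), in(p2,t1), pkg_at(p3,portB), truck_at(t1,portA), truck_at(t3,portA)}

== RESULT ==
["in(p1,t3)", "in(p2,t1)", "pkg_at(p3,portB)", "truck_at(t1,portA)", "truck_at(t3,portA)"]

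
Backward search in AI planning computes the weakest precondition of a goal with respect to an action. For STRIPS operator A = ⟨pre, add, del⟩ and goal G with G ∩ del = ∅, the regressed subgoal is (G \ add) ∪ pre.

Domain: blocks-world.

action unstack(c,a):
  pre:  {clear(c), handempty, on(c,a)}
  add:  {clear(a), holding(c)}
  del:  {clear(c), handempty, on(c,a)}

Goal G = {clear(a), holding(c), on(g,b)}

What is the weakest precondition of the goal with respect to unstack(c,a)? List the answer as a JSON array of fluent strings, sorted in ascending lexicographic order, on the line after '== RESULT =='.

Regress:
  G ∩ del = {}  (empty — regression defined)
  G \ add = {clear(a), holding(c), on(g,b)} \ {clear(a), holding(c)} = {on(g,b)}
  ∪ pre   = {on(g,b)} ∪ {clear(c), handempty, on(c,a)}
          = {clear(c), handempty, on(c,a), on(g,b)}

== RESULT ==
["clear(c)", "handempty", "on(c,a)", "on(g,b)"]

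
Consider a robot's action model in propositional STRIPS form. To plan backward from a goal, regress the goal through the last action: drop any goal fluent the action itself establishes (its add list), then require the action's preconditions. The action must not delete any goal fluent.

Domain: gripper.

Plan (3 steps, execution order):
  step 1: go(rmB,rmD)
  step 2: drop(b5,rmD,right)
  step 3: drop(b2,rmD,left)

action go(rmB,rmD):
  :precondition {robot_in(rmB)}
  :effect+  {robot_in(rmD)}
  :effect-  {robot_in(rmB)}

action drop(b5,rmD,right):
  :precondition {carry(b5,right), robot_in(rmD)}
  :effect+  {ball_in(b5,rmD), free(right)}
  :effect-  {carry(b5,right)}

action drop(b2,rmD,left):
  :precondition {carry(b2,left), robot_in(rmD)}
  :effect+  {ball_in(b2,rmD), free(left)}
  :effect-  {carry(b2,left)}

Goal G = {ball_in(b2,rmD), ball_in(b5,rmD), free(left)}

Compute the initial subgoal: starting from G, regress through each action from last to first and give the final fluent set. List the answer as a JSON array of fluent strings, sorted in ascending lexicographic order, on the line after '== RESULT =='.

Work backward from the goal:
  through step 3 (drop(b2,rmD,left)): drop {ball_in(b2,rmD), free(left)}, keep {ball_in(b5,rmD)}, require {carry(b2,left), robot_in(rmD)}
    → {ball_in(b5,rmD), carry(b2,left), robot_in(rmD)}
  through step 2 (drop(b5,rmD,right)): drop {ball_in(b5,rmD)}, keep {carry(b2,left), robot_in(rmD)}, require {carry(b5,right), robot_in(rmD)}
    → {carry(b2,left), carry(b5,right), robot_in(rmD)}
  through step 1 (go(rmB,rmD)): drop {robot_in(rmD)}, keep {carry(b2,left), carry(b5,right)}, require {robot_in(rmB)}
    → {carry(b2,left), carry(b5,right), robot_in(rmB)}

== RESULT ==
["carry(b2,left)", "carry(b5,right)", "robot_in(rmB)"]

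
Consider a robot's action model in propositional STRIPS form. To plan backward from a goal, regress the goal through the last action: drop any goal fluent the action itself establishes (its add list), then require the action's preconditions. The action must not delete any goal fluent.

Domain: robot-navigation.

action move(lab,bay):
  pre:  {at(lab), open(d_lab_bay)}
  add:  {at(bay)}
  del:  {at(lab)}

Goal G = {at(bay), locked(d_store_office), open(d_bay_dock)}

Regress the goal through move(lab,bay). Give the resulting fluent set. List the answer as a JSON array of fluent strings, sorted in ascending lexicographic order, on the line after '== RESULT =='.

Regress:
  G ∩ del = {}  (empty — regression defined)
  G \ add = {at(bay), locked(d_store_office), open(d_bay_dock)} \ {at(bay)} = {locked(d_store_office), open(d_bay_dock)}
  ∪ pre   = {locked(d_store_office), open(d_bay_dock)} ∪ {at(lab), open(d_lab_bay)}
          = {at(lab), locked(d_store_office), open(d_bay_dock), open(d_lab_bay)}

== RESULT ==
["at(lab)", "locked(d_store_office)", "open(d_bay_dock)", "open(d_lab_bay)"]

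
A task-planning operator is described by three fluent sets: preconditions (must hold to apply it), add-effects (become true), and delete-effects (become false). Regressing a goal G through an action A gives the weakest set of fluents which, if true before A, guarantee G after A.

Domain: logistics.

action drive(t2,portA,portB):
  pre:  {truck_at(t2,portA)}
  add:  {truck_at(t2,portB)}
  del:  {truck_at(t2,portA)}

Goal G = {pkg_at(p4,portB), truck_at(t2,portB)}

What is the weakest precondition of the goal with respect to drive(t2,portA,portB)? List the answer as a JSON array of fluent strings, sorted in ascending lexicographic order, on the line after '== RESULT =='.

Regress:
  G ∩ del = {}  (empty — regression defined)
  G \ add = {pkg_at(p4,portB), truck_at(t2,portB)} \ {truck_at(t2,portB)} = {pkg_at(p4,portB)}
  ∪ pre   = {pkg_at(p4,portB)} ∪ {truck_at(t2,portA)}
          = {pkg_at(p4,portB), truck_at(t2,portA)}

== RESULT ==
["pkg_at(p4,portB)", "truck_at(t2,portA)"]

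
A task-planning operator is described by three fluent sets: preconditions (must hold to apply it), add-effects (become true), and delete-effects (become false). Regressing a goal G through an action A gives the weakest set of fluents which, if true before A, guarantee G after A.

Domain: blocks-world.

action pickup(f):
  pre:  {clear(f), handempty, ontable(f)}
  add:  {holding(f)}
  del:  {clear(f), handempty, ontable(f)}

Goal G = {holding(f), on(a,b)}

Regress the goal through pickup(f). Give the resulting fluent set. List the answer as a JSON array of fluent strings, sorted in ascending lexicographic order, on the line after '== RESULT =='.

Compute (G \ add) ∪ pre:
  G ∩ del = {}  (empty — regression defined)
  G \ add = {holding(f), on(a,b)} \ {holding(f)} = {on(a,b)}
  ∪ pre   = {on(a,b)} ∪ {clear(f), handempty, ontable(f)}
          = {clear(f), handempty, on(a,b), ontable(f)}

== RESULT ==
["clear(f)", "handempty", "on(a,b)", "ontable(f)"]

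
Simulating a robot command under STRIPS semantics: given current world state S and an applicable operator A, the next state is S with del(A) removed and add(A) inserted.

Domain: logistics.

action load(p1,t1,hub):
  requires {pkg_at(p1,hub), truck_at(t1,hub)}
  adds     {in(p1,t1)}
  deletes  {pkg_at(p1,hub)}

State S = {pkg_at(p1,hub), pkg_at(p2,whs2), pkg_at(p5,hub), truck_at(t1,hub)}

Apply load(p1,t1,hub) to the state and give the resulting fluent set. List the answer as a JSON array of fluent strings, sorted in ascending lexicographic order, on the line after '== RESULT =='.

Progress:
  pre ⊆ S: {pkg_at(p1,hub), truck_at(t1,hub)} ⊆ S  — applicable
  S \ del = {pkg_at(p2,whs2), pkg_at(p5,hub), truck_at(t1,hub)}
  ∪ add   = {in(p1,t1), pkg_at(p2,whs2), pkg_at(p5,hub), truck_at(t1,hub)}

== RESULT ==
["in(p1,t1)", "pkg_at(p2,whs2)", "pkg_at(p5,hub)", "truck_at(t1,hub)"]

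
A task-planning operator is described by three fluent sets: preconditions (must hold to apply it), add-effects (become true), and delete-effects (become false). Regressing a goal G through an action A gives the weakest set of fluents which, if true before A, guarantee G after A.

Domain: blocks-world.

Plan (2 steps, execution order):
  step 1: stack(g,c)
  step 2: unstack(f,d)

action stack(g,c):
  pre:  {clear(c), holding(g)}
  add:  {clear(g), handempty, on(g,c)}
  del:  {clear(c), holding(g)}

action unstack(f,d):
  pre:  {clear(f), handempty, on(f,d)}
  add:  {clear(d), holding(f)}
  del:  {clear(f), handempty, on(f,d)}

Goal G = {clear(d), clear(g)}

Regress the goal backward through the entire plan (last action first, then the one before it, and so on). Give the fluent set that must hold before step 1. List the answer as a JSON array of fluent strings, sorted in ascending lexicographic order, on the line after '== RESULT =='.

Work backward from the goal:
  through step 2 (unstack(f,d)): drop {clear(d)}, keep {clear(g)}, require {clear(f), handempty, on(f,d)}
    → {clear(f), clear(g), handempty, on(f,d)}
  through step 1 (stack(g,c)): drop {clear(g), handempty}, keep {clear(f), on(f,d)}, require {clear(c), holding(g)}
    → {clear(c), clear(f), holding(g), on(f,d)}

== RESULT ==
["clear(c)", "clear(f)", "holding(g)", "on(f,d)"]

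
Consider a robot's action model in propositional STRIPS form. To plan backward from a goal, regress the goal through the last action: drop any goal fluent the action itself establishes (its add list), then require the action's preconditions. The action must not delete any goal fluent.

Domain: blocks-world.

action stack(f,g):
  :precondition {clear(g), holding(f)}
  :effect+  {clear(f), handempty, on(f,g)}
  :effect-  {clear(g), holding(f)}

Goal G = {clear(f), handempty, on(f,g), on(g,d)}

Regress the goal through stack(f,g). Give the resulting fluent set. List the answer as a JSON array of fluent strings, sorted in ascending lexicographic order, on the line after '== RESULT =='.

Compute (G \ add) ∪ pre:
  G ∩ del = {}  (empty — regression defined)
  G \ add = {clear(f), handempty, on(f,g), on(g,d)} \ {clear(f), handempty, on(f,g)} = {on(g,d)}
  ∪ pre   = {on(g,d)} ∪ {clear(g), holding(f)}
          = {clear(g), holding(f), on(g,d)}

== RESULT ==
["clear(g)", "holding(f)", "on(g,d)"]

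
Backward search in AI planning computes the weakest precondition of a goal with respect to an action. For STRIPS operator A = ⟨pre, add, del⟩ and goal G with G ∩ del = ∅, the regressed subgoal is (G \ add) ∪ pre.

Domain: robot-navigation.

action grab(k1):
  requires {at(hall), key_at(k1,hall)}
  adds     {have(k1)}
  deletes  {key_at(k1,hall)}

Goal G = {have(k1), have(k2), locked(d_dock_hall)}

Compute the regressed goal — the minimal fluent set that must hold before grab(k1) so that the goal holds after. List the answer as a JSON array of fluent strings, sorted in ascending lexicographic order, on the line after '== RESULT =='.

Regress:
  G ∩ del = {}  (empty — regression defined)
  G \ add = {have(k1), have(k2), locked(d_dock_hall)} \ {have(k1)} = {have(k2), locked(d_dock_hall)}
  ∪ pre   = {have(k2), locked(d_dock_hall)} ∪ {at(hall), key_at(k1,hall)}
          = {at(hall), have(k2), key_at(k1,hall), locked(d_dock_hall)}

== RESULT ==
["at(hall)", "have(k2)", "key_at(k1,hall)", "locked(d_dock_hall)"]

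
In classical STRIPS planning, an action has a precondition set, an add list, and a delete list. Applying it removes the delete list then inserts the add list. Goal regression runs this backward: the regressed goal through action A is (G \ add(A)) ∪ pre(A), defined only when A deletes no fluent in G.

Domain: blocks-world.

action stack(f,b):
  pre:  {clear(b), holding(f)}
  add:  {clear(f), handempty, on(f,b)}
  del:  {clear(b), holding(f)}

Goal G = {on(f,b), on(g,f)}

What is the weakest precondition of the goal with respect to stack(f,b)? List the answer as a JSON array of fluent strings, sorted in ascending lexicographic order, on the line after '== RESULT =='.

Compute (G \ add) ∪ pre:
  G ∩ del = {}  (empty — regression defined)
  G \ add = {on(f,b), on(g,f)} \ {clear(f), handempty, on(f,b)} = {on(g,f)}
  ∪ pre   = {on(g,f)} ∪ {clear(b), holding(f)}
          = {clear(b), holding(f), on(g,f)}

== RESULT ==
["clear(b)", "holding(f)", "on(g,f)"]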